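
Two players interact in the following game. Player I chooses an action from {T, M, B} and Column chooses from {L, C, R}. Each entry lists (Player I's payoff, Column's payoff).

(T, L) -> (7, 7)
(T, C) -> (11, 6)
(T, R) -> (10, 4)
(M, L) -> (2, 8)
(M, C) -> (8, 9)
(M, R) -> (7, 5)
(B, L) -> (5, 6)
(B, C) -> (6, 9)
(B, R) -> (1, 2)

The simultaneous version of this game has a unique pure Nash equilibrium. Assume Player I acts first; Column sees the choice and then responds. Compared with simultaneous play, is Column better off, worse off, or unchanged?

better off

Work backward from Column's decision.
- T: Column compares 7, 6, 4 and picks L; Player I would get 7.
- M: Column compares 8, 9, 5 and picks C; Player I would get 8.
- B: Column compares 6, 9, 2 and picks C; Player I would get 6.
Among 7, 8, 6, the best is 8 at M. Subgame-perfect outcome: (M, C) with payoffs (8, 9).
Under simultaneous play:
Player I's best replies: L→T; C→T; R→T.
Column's best replies: T→L; M→C; B→C.
Only (T, L) has each player best-responding; Nash payoffs (7, 7).
Column earns 9 sequentially versus 7 at the Nash outcome: better off.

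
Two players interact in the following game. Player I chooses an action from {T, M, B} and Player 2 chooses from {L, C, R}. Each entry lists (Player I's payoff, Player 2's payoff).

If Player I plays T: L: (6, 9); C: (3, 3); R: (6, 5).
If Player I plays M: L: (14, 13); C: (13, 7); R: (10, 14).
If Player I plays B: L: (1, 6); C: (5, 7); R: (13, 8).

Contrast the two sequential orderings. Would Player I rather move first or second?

second

If Player I leads: Player 2's best replies are T→L, M→R, B→R; Player I's induced payoffs 6, 10, 13; outcome (B, R), payoffs (13, 8).
If Player 2 leads: Player I's best replies are L→M, C→M, R→B; Player 2's induced payoffs 13, 7, 8; outcome (M, L), payoffs (14, 13).
Player I gets 13 moving first and 14 moving second, so Player I prefers to move second.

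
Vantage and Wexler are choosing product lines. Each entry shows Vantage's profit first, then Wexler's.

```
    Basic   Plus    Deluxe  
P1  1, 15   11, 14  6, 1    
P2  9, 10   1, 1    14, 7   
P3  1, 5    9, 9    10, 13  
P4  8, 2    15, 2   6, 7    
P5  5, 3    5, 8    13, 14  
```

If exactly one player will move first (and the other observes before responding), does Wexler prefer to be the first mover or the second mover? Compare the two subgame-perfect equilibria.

second

If Vantage leads: Wexler's best replies are P1→Basic, P2→Basic, P3→Deluxe, P4→Deluxe, P5→Deluxe; Vantage's induced payoffs 1, 9, 10, 6, 13; outcome (P5, Deluxe), payoffs (13, 14).
If Wexler leads: Vantage's best replies are Basic→P2, Plus→P4, Deluxe→P2; Wexler's induced payoffs 10, 2, 7; outcome (P2, Basic), payoffs (9, 10).
Wexler gets 10 moving first and 14 moving second, so Wexler prefers to move second.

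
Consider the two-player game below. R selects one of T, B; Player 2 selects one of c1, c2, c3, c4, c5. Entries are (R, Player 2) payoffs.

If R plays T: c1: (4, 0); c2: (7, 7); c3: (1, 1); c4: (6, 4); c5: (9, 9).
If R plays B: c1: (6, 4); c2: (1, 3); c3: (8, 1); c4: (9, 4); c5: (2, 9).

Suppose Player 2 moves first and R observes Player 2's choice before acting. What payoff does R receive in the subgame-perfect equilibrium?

9

Work backward from R's decision.
- c1 → R plays B (best of 4, 6); Player 2 gets 4.
- c2 → R plays T (best of 7, 1); Player 2 gets 7.
- c3 → R plays B (best of 1, 8); Player 2 gets 1.
- c4 → R plays B (best of 6, 9); Player 2 gets 4.
- c5 → R plays T (best of 9, 2); Player 2 gets 9.
Player 2's induced payoffs are 4, 7, 1, 4, 9, so Player 2 commits to c5. Subgame-perfect outcome: (T, c5) with payoffs (9, 9).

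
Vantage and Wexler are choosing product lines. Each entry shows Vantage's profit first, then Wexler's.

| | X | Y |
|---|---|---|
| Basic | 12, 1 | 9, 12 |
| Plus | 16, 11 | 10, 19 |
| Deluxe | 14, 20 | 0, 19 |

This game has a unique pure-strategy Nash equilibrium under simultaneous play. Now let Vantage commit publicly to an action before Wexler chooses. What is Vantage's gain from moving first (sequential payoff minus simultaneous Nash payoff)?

Solve by backward induction (Vantage leads).
- Basic: Wexler compares 1, 12 and picks Y; Vantage would get 9.
- Plus: Wexler compares 11, 19 and picks Y; Vantage would get 10.
- Deluxe: Wexler compares 20, 19 and picks X; Vantage would get 14.
Among 9, 10, 14, the best is 14 at Deluxe. Subgame-perfect outcome: (Deluxe, X) with payoffs (14, 20).
Now find the simultaneous Nash equilibrium.
Vantage's best replies: X→Plus; Y→Plus.
Wexler's best replies: Basic→Y; Plus→Y; Deluxe→X.
Only (Plus, Y) has each player best-responding; Nash payoffs (10, 19).
Vantage's commitment gain: 14 − 10 = 4.

4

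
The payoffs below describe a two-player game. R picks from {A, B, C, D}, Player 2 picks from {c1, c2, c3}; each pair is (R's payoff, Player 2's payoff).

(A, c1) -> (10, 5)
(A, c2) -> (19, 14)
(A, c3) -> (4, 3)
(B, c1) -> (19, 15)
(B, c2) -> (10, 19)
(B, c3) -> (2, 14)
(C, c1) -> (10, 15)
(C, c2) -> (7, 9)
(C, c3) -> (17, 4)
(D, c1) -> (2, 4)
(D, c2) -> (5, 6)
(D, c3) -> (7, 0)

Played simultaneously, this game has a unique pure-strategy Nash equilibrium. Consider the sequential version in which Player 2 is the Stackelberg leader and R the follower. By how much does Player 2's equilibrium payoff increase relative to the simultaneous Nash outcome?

1

Solve by backward induction (Player 2 leads).
- c1 → R plays B (best of 10, 19, 10, 2); Player 2 gets 15.
- c2 → R plays A (best of 19, 10, 7, 5); Player 2 gets 14.
- c3 → R plays C (best of 4, 2, 17, 7); Player 2 gets 4.
Player 2's induced payoffs are 15, 14, 4, so Player 2 commits to c1. Subgame-perfect outcome: (B, c1) with payoffs (19, 15).
For the simultaneous game, intersect best replies.
R's best replies: c1→B; c2→A; c3→C.
Player 2's best replies: A→c2; B→c2; C→c1; D→c2.
Only (A, c2) has each player best-responding; Nash payoffs (19, 14).
Player 2's commitment gain: 15 − 14 = 1.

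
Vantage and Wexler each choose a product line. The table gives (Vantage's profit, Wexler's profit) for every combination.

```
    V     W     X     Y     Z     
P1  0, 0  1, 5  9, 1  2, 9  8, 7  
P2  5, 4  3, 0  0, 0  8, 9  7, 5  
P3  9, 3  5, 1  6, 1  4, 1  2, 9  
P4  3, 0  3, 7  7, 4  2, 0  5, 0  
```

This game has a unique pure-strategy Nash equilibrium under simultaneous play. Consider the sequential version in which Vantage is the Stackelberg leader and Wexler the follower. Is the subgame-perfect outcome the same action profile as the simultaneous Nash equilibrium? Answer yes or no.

yes

Solve by backward induction (Vantage leads).
- P1: BR = Y, leader payoff 2.
- P2: BR = Y, leader payoff 8.
- P3: BR = Z, leader payoff 2.
- P4: BR = W, leader payoff 3.
Maximizing over 2, 8, 2, 3, Vantage chooses P2. Subgame-perfect outcome: (P2, Y) with payoffs (8, 9).
Under simultaneous play:
Vantage's best replies: V→P3; W→P3; X→P1; Y→P2; Z→P1.
Wexler's best replies: P1→Y; P2→Y; P3→Z; P4→W.
Only (P2, Y) has each player best-responding; Nash payoffs (8, 9).
Sequential outcome (P2, Y) coincides with the Nash profile (P2, Y).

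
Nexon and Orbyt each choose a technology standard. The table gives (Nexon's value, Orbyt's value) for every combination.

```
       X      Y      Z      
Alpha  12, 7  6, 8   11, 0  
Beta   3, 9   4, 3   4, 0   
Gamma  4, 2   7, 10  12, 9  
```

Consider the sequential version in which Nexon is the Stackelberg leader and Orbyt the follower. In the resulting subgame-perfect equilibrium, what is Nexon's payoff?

Orbyt best-responds to each possible Nexon move:
- Alpha → Orbyt plays Y (best of 7, 8, 0); Nexon gets 6.
- Beta → Orbyt plays X (best of 9, 3, 0); Nexon gets 3.
- Gamma → Orbyt plays Y (best of 2, 10, 9); Nexon gets 7.
Among 6, 3, 7, the best is 7 at Gamma. Subgame-perfect outcome: (Gamma, Y) with payoffs (7, 10).

7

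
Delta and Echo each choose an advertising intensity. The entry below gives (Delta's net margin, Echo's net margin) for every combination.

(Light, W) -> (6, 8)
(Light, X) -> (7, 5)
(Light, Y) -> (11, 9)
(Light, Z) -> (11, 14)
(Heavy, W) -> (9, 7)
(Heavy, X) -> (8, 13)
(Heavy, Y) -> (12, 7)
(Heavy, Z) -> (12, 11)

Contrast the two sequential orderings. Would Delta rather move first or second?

If Delta leads: Echo's best replies are Light→Z, Heavy→X; Delta's induced payoffs 11, 8; outcome (Light, Z), payoffs (11, 14).
If Echo leads: Delta's best replies are W→Heavy, X→Heavy, Y→Heavy, Z→Heavy; Echo's induced payoffs 7, 13, 7, 11; outcome (Heavy, X), payoffs (8, 13).
Delta gets 11 moving first and 8 moving second, so Delta prefers to move first.

first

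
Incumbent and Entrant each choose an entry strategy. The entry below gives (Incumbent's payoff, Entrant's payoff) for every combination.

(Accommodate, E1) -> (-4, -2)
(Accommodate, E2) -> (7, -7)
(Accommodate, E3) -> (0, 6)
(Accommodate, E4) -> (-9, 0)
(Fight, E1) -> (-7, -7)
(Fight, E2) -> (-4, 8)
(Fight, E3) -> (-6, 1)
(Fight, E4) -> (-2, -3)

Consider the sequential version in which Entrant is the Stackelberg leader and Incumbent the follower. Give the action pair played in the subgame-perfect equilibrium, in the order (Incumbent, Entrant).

(Accommodate, E3)

Work backward from Incumbent's decision.
- E1 → Incumbent plays Accommodate (best of -4, -7); Entrant gets -2.
- E2 → Incumbent plays Accommodate (best of 7, -4); Entrant gets -7.
- E3 → Incumbent plays Accommodate (best of 0, -6); Entrant gets 6.
- E4 → Incumbent plays Fight (best of -9, -2); Entrant gets -3.
Maximizing over -2, -7, 6, -3, Entrant chooses E3. Subgame-perfect outcome: (Accommodate, E3) with payoffs (0, 6).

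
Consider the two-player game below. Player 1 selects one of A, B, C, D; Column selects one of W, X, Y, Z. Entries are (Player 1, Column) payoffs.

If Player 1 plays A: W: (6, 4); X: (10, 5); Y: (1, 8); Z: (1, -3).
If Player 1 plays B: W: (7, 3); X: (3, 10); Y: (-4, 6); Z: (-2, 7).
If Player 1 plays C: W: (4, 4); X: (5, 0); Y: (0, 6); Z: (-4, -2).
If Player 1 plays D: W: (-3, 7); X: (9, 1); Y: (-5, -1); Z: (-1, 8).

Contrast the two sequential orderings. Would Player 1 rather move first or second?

first

If Player 1 leads: Column's best replies are A→Y, B→X, C→Y, D→Z; Player 1's induced payoffs 1, 3, 0, -1; outcome (B, X), payoffs (3, 10).
If Column leads: Player 1's best replies are W→B, X→A, Y→A, Z→A; Column's induced payoffs 3, 5, 8, -3; outcome (A, Y), payoffs (1, 8).
Player 1 gets 3 moving first and 1 moving second, so Player 1 prefers to move first.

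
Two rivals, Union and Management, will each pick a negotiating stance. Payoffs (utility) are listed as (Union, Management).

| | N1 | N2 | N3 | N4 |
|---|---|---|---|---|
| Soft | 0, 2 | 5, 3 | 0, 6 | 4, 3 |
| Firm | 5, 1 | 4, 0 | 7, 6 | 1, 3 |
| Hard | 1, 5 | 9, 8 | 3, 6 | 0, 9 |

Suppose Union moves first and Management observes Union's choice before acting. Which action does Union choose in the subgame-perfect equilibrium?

Work backward from Management's decision.
- Soft: Management compares 2, 3, 6, 3 and picks N3; Union would get 0.
- Firm: Management compares 1, 0, 6, 3 and picks N3; Union would get 7.
- Hard: Management compares 5, 8, 6, 9 and picks N4; Union would get 0.
Maximizing over 0, 7, 0, Union chooses Firm. Subgame-perfect outcome: (Firm, N3) with payoffs (7, 6).

Firm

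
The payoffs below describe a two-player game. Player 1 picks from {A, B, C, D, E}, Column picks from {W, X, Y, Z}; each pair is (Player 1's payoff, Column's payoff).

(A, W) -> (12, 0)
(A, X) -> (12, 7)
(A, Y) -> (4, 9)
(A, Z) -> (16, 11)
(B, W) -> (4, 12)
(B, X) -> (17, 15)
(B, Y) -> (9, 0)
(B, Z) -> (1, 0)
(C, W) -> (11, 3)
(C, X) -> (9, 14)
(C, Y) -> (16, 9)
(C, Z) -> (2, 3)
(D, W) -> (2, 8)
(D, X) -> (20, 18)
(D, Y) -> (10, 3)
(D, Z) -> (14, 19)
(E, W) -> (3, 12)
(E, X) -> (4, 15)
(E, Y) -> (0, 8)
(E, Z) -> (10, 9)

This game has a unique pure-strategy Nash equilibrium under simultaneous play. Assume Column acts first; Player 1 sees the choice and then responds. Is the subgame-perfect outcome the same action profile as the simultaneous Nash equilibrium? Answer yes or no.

no

Player 1 best-responds to each possible Column move:
- W → Player 1 plays A (best of 12, 4, 11, 2, 3); Column gets 0.
- X → Player 1 plays D (best of 12, 17, 9, 20, 4); Column gets 18.
- Y → Player 1 plays C (best of 4, 9, 16, 10, 0); Column gets 9.
- Z → Player 1 plays A (best of 16, 1, 2, 14, 10); Column gets 11.
Maximizing over 0, 18, 9, 11, Column chooses X. Subgame-perfect outcome: (D, X) with payoffs (20, 18).
For the simultaneous game, intersect best replies.
Player 1's best replies: W→A; X→D; Y→C; Z→A.
Column's best replies: A→Z; B→X; C→X; D→Z; E→X.
Only (A, Z) has each player best-responding; Nash payoffs (16, 11).
Sequential outcome (D, X) differs from the Nash profile (A, Z).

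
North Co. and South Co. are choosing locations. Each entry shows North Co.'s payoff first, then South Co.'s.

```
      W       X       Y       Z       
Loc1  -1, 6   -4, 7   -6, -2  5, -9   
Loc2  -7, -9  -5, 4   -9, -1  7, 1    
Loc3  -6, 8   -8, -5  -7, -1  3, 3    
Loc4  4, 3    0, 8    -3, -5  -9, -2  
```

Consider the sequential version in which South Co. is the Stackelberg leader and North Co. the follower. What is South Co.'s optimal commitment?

X

Solve by backward induction (South Co. leads).
- W: BR = Loc4, leader payoff 3.
- X: BR = Loc4, leader payoff 8.
- Y: BR = Loc4, leader payoff -5.
- Z: BR = Loc2, leader payoff 1.
South Co.'s induced payoffs are 3, 8, -5, 1, so South Co. commits to X. Subgame-perfect outcome: (Loc4, X) with payoffs (0, 8).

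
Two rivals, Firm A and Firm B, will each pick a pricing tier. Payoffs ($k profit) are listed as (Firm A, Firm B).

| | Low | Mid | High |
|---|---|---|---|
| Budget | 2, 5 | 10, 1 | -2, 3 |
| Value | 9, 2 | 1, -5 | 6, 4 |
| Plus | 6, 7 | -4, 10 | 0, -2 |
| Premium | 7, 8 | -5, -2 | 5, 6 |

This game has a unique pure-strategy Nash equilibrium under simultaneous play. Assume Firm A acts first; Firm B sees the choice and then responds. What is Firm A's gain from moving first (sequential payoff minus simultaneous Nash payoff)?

Work backward from Firm B's decision.
- Budget: BR = Low, leader payoff 2.
- Value: BR = High, leader payoff 6.
- Plus: BR = Mid, leader payoff -4.
- Premium: BR = Low, leader payoff 7.
Maximizing over 2, 6, -4, 7, Firm A chooses Premium. Subgame-perfect outcome: (Premium, Low) with payoffs (7, 8).
Now find the simultaneous Nash equilibrium.
Firm A's best replies: Low→Value; Mid→Budget; High→Value.
Firm B's best replies: Budget→Low; Value→High; Plus→Mid; Premium→Low.
The unique mutual best reply is (Value, High), giving (6, 4).
Firm A's commitment gain: 7 − 6 = 1.

1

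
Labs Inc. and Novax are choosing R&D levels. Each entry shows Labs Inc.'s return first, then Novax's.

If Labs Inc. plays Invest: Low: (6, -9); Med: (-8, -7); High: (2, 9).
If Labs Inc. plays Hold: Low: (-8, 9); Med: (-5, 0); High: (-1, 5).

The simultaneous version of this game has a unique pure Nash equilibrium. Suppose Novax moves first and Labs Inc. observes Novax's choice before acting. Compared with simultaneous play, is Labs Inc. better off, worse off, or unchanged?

Work backward from Labs Inc.'s decision.
- Low: Labs Inc. compares 6, -8 and picks Invest; Novax would get -9.
- Med: Labs Inc. compares -8, -5 and picks Hold; Novax would get 0.
- High: Labs Inc. compares 2, -1 and picks Invest; Novax would get 9.
Novax's induced payoffs are -9, 0, 9, so Novax commits to High. Subgame-perfect outcome: (Invest, High) with payoffs (2, 9).
Under simultaneous play:
Labs Inc.'s best replies: Low→Invest; Med→Hold; High→Invest.
Novax's best replies: Invest→High; Hold→Low.
The unique mutual best reply is (Invest, High), giving (2, 9).
Labs Inc. earns 2 sequentially versus 2 at the Nash outcome: unchanged.

unchanged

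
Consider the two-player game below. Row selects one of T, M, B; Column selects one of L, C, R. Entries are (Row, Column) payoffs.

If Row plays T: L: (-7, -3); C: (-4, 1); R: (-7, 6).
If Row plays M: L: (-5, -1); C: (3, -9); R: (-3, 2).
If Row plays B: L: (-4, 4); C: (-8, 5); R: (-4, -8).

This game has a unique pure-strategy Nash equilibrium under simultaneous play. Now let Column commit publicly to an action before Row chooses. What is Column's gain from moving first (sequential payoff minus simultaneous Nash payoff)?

Solve by backward induction (Column leads).
- L: Row compares -7, -5, -4 and picks B; Column would get 4.
- C: Row compares -4, 3, -8 and picks M; Column would get -9.
- R: Row compares -7, -3, -4 and picks M; Column would get 2.
Among 4, -9, 2, the best is 4 at L. Subgame-perfect outcome: (B, L) with payoffs (-4, 4).
Under simultaneous play:
Row's best replies: L→B; C→M; R→M.
Column's best replies: T→R; M→R; B→C.
Only (M, R) has each player best-responding; Nash payoffs (-3, 2).
Column's commitment gain: 4 − 2 = 2.

2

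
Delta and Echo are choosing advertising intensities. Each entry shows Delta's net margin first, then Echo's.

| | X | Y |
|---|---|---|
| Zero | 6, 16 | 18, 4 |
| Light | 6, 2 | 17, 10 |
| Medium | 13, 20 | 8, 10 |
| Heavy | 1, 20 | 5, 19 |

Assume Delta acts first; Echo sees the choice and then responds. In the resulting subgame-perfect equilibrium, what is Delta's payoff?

Echo best-responds to each possible Delta move:
- Zero → Echo plays X (best of 16, 4); Delta gets 6.
- Light → Echo plays Y (best of 2, 10); Delta gets 17.
- Medium → Echo plays X (best of 20, 10); Delta gets 13.
- Heavy → Echo plays X (best of 20, 19); Delta gets 1.
Among 6, 17, 13, 1, the best is 17 at Light. Subgame-perfect outcome: (Light, Y) with payoffs (17, 10).

17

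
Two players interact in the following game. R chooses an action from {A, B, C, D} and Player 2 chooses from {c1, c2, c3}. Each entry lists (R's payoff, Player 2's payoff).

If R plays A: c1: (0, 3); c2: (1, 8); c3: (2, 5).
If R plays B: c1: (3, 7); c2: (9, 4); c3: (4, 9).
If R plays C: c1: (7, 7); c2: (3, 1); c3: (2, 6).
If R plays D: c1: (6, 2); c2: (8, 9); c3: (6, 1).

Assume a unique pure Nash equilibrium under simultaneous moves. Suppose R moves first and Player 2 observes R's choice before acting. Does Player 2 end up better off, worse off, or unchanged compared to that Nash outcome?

better off

Player 2 best-responds to each possible R move:
- A: Player 2 compares 3, 8, 5 and picks c2; R would get 1.
- B: Player 2 compares 7, 4, 9 and picks c3; R would get 4.
- C: Player 2 compares 7, 1, 6 and picks c1; R would get 7.
- D: Player 2 compares 2, 9, 1 and picks c2; R would get 8.
Among 1, 4, 7, 8, the best is 8 at D. Subgame-perfect outcome: (D, c2) with payoffs (8, 9).
Now find the simultaneous Nash equilibrium.
R's best replies: c1→C; c2→B; c3→D.
Player 2's best replies: A→c2; B→c3; C→c1; D→c2.
Only (C, c1) has each player best-responding; Nash payoffs (7, 7).
Player 2 earns 9 sequentially versus 7 at the Nash outcome: better off.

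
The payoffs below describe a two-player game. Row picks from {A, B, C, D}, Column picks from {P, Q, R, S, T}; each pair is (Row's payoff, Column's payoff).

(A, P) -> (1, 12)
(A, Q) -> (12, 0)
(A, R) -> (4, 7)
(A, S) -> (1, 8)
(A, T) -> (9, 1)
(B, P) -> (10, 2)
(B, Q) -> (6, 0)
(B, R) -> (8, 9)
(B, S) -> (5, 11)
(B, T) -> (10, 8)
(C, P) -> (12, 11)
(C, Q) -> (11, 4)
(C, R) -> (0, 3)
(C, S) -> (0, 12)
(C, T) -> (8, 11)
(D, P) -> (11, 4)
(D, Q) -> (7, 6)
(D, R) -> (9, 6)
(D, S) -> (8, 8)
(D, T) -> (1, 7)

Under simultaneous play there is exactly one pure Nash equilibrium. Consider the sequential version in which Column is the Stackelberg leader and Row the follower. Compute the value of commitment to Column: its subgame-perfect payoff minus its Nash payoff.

3

Backward induction with Column moving first.
- P → Row plays C (best of 1, 10, 12, 11); Column gets 11.
- Q → Row plays A (best of 12, 6, 11, 7); Column gets 0.
- R → Row plays D (best of 4, 8, 0, 9); Column gets 6.
- S → Row plays D (best of 1, 5, 0, 8); Column gets 8.
- T → Row plays B (best of 9, 10, 8, 1); Column gets 8.
Among 11, 0, 6, 8, 8, the best is 11 at P. Subgame-perfect outcome: (C, P) with payoffs (12, 11).
For the simultaneous game, intersect best replies.
Row's best replies: P→C; Q→A; R→D; S→D; T→B.
Column's best replies: A→P; B→S; C→S; D→S.
The unique mutual best reply is (D, S), giving (8, 8).
Column's commitment gain: 11 − 8 = 3.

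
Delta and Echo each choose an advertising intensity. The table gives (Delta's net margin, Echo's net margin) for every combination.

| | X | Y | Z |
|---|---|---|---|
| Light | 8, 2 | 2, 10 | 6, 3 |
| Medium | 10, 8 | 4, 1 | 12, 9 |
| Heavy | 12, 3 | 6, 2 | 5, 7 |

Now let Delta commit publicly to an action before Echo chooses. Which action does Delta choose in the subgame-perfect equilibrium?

Medium

Backward induction with Delta moving first.
- Light → Echo plays Y (best of 2, 10, 3); Delta gets 2.
- Medium → Echo plays Z (best of 8, 1, 9); Delta gets 12.
- Heavy → Echo plays Z (best of 3, 2, 7); Delta gets 5.
Maximizing over 2, 12, 5, Delta chooses Medium. Subgame-perfect outcome: (Medium, Z) with payoffs (12, 9).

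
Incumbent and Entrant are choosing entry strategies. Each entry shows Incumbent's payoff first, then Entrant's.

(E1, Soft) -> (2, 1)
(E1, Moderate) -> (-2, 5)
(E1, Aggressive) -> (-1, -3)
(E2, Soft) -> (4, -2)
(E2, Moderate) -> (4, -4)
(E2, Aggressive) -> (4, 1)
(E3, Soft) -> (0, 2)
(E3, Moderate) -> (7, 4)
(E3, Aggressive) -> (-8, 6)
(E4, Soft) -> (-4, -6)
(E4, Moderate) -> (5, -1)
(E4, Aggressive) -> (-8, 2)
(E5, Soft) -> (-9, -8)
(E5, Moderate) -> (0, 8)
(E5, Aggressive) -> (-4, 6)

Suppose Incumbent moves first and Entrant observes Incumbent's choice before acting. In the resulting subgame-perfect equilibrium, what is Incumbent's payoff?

Solve by backward induction (Incumbent leads).
- E1: Entrant compares 1, 5, -3 and picks Moderate; Incumbent would get -2.
- E2: Entrant compares -2, -4, 1 and picks Aggressive; Incumbent would get 4.
- E3: Entrant compares 2, 4, 6 and picks Aggressive; Incumbent would get -8.
- E4: Entrant compares -6, -1, 2 and picks Aggressive; Incumbent would get -8.
- E5: Entrant compares -8, 8, 6 and picks Moderate; Incumbent would get 0.
Among -2, 4, -8, -8, 0, the best is 4 at E2. Subgame-perfect outcome: (E2, Aggressive) with payoffs (4, 1).

4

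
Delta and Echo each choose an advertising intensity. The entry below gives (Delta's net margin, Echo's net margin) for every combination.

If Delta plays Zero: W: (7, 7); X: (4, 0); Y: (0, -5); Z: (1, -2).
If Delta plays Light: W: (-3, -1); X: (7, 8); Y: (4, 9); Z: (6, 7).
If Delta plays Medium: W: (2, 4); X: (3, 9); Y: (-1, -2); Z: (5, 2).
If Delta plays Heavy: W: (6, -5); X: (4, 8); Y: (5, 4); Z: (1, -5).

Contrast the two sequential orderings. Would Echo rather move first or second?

first

If Delta leads: Echo's best replies are Zero→W, Light→Y, Medium→X, Heavy→X; Delta's induced payoffs 7, 4, 3, 4; outcome (Zero, W), payoffs (7, 7).
If Echo leads: Delta's best replies are W→Zero, X→Light, Y→Heavy, Z→Light; Echo's induced payoffs 7, 8, 4, 7; outcome (Light, X), payoffs (7, 8).
Echo gets 8 moving first and 7 moving second, so Echo prefers to move first.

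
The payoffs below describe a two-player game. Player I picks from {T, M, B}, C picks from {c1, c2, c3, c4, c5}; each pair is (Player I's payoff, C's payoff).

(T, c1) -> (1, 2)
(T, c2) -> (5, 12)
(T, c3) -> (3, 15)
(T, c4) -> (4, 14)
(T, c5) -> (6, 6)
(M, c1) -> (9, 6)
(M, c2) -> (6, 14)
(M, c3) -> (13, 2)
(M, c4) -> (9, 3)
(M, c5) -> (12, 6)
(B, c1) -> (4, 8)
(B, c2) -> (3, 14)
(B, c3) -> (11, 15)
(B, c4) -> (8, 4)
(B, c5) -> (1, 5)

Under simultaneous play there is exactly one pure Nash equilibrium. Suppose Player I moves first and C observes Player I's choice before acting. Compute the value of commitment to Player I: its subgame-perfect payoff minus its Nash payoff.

Solve by backward induction (Player I leads).
- T → C plays c3 (best of 2, 12, 15, 14, 6); Player I gets 3.
- M → C plays c2 (best of 6, 14, 2, 3, 6); Player I gets 6.
- B → C plays c3 (best of 8, 14, 15, 4, 5); Player I gets 11.
Maximizing over 3, 6, 11, Player I chooses B. Subgame-perfect outcome: (B, c3) with payoffs (11, 15).
Under simultaneous play:
Player I's best replies: c1→M; c2→M; c3→M; c4→M; c5→M.
C's best replies: T→c3; M→c2; B→c3.
The unique mutual best reply is (M, c2), giving (6, 14).
Player I's commitment gain: 11 − 6 = 5.

5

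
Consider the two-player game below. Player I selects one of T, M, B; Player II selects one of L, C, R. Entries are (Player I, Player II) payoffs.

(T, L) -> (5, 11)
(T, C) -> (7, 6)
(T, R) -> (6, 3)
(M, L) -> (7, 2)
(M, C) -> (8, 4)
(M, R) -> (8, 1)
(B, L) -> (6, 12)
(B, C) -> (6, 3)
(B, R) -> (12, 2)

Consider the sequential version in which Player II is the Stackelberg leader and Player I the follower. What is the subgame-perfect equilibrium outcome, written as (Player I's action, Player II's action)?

(M, C)

Work backward from Player I's decision.
- L: BR = M, leader payoff 2.
- C: BR = M, leader payoff 4.
- R: BR = B, leader payoff 2.
Player II's induced payoffs are 2, 4, 2, so Player II commits to C. Subgame-perfect outcome: (M, C) with payoffs (8, 4).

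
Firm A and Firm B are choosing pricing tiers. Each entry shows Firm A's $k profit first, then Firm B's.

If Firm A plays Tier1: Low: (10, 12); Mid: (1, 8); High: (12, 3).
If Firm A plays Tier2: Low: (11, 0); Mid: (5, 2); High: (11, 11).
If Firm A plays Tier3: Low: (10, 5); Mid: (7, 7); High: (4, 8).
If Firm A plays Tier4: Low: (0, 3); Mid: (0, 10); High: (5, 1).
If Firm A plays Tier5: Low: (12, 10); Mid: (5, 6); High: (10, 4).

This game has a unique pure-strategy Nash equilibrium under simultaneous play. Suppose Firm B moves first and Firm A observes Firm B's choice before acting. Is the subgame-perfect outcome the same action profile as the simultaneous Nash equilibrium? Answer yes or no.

Backward induction with Firm B moving first.
- Low → Firm A plays Tier5 (best of 10, 11, 10, 0, 12); Firm B gets 10.
- Mid → Firm A plays Tier3 (best of 1, 5, 7, 0, 5); Firm B gets 7.
- High → Firm A plays Tier1 (best of 12, 11, 4, 5, 10); Firm B gets 3.
Firm B's induced payoffs are 10, 7, 3, so Firm B commits to Low. Subgame-perfect outcome: (Tier5, Low) with payoffs (12, 10).
For the simultaneous game, intersect best replies.
Firm A's best replies: Low→Tier5; Mid→Tier3; High→Tier1.
Firm B's best replies: Tier1→Low; Tier2→High; Tier3→High; Tier4→Mid; Tier5→Low.
The unique mutual best reply is (Tier5, Low), giving (12, 10).
Sequential outcome (Tier5, Low) coincides with the Nash profile (Tier5, Low).

yes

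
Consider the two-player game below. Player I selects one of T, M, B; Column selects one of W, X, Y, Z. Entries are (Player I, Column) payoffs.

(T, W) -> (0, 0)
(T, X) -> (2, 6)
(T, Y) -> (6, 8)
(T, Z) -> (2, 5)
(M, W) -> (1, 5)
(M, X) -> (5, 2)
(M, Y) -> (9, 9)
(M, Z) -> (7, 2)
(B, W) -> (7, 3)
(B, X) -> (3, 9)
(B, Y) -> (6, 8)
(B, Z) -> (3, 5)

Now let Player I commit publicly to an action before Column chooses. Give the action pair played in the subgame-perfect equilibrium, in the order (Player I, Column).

(M, Y)

Work backward from Column's decision.
- T: Column compares 0, 6, 8, 5 and picks Y; Player I would get 6.
- M: Column compares 5, 2, 9, 2 and picks Y; Player I would get 9.
- B: Column compares 3, 9, 8, 5 and picks X; Player I would get 3.
Player I's induced payoffs are 6, 9, 3, so Player I commits to M. Subgame-perfect outcome: (M, Y) with payoffs (9, 9).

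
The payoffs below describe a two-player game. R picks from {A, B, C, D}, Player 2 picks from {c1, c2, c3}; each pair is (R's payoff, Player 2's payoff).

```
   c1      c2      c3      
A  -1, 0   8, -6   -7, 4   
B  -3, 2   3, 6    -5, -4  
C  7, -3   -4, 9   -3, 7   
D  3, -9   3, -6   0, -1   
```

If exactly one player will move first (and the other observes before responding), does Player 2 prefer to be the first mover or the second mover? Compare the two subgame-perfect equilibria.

second

If R leads: Player 2's best replies are A→c3, B→c2, C→c2, D→c3; R's induced payoffs -7, 3, -4, 0; outcome (B, c2), payoffs (3, 6).
If Player 2 leads: R's best replies are c1→C, c2→A, c3→D; Player 2's induced payoffs -3, -6, -1; outcome (D, c3), payoffs (0, -1).
Player 2 gets -1 moving first and 6 moving second, so Player 2 prefers to move second.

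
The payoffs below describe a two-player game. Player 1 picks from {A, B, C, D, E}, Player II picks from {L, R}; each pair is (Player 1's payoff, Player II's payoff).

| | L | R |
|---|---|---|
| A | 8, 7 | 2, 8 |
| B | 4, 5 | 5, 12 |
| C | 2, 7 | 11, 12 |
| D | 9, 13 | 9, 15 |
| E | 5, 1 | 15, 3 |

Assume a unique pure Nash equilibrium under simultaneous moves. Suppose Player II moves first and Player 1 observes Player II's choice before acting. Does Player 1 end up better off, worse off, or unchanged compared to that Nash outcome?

Player 1 best-responds to each possible Player II move:
- L: Player 1 compares 8, 4, 2, 9, 5 and picks D; Player II would get 13.
- R: Player 1 compares 2, 5, 11, 9, 15 and picks E; Player II would get 3.
Maximizing over 13, 3, Player II chooses L. Subgame-perfect outcome: (D, L) with payoffs (9, 13).
For the simultaneous game, intersect best replies.
Player 1's best replies: L→D; R→E.
Player II's best replies: A→R; B→R; C→R; D→R; E→R.
The unique mutual best reply is (E, R), giving (15, 3).
Player 1 earns 9 sequentially versus 15 at the Nash outcome: worse off.

worse off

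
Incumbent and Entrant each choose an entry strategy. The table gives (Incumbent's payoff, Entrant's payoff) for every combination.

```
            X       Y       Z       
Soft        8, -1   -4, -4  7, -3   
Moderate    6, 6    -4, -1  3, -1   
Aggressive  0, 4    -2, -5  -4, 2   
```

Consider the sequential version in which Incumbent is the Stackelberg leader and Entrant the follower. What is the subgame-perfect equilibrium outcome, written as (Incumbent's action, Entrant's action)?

(Soft, X)

Backward induction with Incumbent moving first.
- Soft → Entrant plays X (best of -1, -4, -3); Incumbent gets 8.
- Moderate → Entrant plays X (best of 6, -1, -1); Incumbent gets 6.
- Aggressive → Entrant plays X (best of 4, -5, 2); Incumbent gets 0.
Among 8, 6, 0, the best is 8 at Soft. Subgame-perfect outcome: (Soft, X) with payoffs (8, -1).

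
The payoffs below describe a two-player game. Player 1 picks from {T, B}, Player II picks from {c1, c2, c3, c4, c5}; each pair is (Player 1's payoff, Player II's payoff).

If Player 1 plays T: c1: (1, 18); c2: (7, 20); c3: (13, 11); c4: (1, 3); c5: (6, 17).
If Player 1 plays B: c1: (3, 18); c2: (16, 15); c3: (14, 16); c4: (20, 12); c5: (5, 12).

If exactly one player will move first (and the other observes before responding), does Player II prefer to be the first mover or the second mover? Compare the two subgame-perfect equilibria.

If Player 1 leads: Player II's best replies are T→c2, B→c1; Player 1's induced payoffs 7, 3; outcome (T, c2), payoffs (7, 20).
If Player II leads: Player 1's best replies are c1→B, c2→B, c3→B, c4→B, c5→T; Player II's induced payoffs 18, 15, 16, 12, 17; outcome (B, c1), payoffs (3, 18).
Player II gets 18 moving first and 20 moving second, so Player II prefers to move second.

second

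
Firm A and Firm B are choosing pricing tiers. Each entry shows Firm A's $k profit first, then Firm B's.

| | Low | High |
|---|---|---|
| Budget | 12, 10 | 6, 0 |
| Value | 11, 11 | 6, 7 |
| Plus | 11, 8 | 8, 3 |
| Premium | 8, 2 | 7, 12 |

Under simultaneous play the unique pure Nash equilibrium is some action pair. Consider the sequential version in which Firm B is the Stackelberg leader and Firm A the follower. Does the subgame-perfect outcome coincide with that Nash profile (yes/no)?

Work backward from Firm A's decision.
- Low: BR = Budget, leader payoff 10.
- High: BR = Plus, leader payoff 3.
Maximizing over 10, 3, Firm B chooses Low. Subgame-perfect outcome: (Budget, Low) with payoffs (12, 10).
For the simultaneous game, intersect best replies.
Firm A's best replies: Low→Budget; High→Plus.
Firm B's best replies: Budget→Low; Value→Low; Plus→Low; Premium→High.
The unique mutual best reply is (Budget, Low), giving (12, 10).
Sequential outcome (Budget, Low) coincides with the Nash profile (Budget, Low).

yes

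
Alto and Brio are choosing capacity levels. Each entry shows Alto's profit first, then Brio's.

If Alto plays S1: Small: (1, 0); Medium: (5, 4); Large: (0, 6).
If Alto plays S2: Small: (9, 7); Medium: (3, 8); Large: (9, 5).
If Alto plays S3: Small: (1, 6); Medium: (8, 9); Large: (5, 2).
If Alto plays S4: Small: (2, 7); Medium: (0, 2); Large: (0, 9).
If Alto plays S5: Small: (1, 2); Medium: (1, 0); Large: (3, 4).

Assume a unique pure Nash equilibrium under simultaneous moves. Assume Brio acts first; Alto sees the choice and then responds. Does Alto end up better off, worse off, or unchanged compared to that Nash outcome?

unchanged

Work backward from Alto's decision.
- Small: BR = S2, leader payoff 7.
- Medium: BR = S3, leader payoff 9.
- Large: BR = S2, leader payoff 5.
Brio's induced payoffs are 7, 9, 5, so Brio commits to Medium. Subgame-perfect outcome: (S3, Medium) with payoffs (8, 9).
Now find the simultaneous Nash equilibrium.
Alto's best replies: Small→S2; Medium→S3; Large→S2.
Brio's best replies: S1→Large; S2→Medium; S3→Medium; S4→Large; S5→Large.
The unique mutual best reply is (S3, Medium), giving (8, 9).
Alto earns 8 sequentially versus 8 at the Nash outcome: unchanged.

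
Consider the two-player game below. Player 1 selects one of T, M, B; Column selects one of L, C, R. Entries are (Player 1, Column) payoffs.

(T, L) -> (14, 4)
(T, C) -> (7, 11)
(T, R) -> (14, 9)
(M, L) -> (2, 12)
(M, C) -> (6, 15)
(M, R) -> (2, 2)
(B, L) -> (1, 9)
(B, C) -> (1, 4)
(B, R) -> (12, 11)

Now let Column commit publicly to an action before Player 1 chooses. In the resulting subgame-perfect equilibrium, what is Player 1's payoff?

Backward induction with Column moving first.
- L → Player 1 plays T (best of 14, 2, 1); Column gets 4.
- C → Player 1 plays T (best of 7, 6, 1); Column gets 11.
- R → Player 1 plays T (best of 14, 2, 12); Column gets 9.
Maximizing over 4, 11, 9, Column chooses C. Subgame-perfect outcome: (T, C) with payoffs (7, 11).

7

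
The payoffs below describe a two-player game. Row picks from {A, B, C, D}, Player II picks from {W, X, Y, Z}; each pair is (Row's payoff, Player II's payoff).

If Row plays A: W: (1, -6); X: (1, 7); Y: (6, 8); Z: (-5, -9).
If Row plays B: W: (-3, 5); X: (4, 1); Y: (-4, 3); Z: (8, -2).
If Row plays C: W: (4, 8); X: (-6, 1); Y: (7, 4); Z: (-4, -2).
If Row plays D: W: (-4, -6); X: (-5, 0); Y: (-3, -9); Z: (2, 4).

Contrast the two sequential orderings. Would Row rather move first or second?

first

If Row leads: Player II's best replies are A→Y, B→W, C→W, D→Z; Row's induced payoffs 6, -3, 4, 2; outcome (A, Y), payoffs (6, 8).
If Player II leads: Row's best replies are W→C, X→B, Y→C, Z→B; Player II's induced payoffs 8, 1, 4, -2; outcome (C, W), payoffs (4, 8).
Row gets 6 moving first and 4 moving second, so Row prefers to move first.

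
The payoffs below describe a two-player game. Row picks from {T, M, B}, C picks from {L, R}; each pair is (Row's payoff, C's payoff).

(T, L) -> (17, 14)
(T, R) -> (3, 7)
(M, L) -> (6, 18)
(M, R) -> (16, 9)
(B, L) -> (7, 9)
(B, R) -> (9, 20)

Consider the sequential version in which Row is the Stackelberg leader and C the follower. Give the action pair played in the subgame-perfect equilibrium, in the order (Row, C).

Work backward from C's decision.
- T: C compares 14, 7 and picks L; Row would get 17.
- M: C compares 18, 9 and picks L; Row would get 6.
- B: C compares 9, 20 and picks R; Row would get 9.
Row's induced payoffs are 17, 6, 9, so Row commits to T. Subgame-perfect outcome: (T, L) with payoffs (17, 14).

(T, L)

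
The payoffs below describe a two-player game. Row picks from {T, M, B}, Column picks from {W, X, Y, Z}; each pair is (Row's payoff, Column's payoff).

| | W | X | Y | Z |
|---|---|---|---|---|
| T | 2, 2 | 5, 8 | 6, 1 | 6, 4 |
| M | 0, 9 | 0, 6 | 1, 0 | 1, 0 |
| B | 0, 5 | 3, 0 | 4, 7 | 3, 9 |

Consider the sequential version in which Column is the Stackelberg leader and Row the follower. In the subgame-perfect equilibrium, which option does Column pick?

X

Backward induction with Column moving first.
- W: Row compares 2, 0, 0 and picks T; Column would get 2.
- X: Row compares 5, 0, 3 and picks T; Column would get 8.
- Y: Row compares 6, 1, 4 and picks T; Column would get 1.
- Z: Row compares 6, 1, 3 and picks T; Column would get 4.
Maximizing over 2, 8, 1, 4, Column chooses X. Subgame-perfect outcome: (T, X) with payoffs (5, 8).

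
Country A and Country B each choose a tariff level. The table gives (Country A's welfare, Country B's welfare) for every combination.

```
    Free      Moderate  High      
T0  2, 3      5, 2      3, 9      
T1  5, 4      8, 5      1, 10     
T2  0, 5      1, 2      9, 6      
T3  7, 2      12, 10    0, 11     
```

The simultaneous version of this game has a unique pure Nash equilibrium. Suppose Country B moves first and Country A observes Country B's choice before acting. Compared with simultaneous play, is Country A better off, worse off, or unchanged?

better off

Country A best-responds to each possible Country B move:
- Free: BR = T3, leader payoff 2.
- Moderate: BR = T3, leader payoff 10.
- High: BR = T2, leader payoff 6.
Maximizing over 2, 10, 6, Country B chooses Moderate. Subgame-perfect outcome: (T3, Moderate) with payoffs (12, 10).
Under simultaneous play:
Country A's best replies: Free→T3; Moderate→T3; High→T2.
Country B's best replies: T0→High; T1→High; T2→High; T3→High.
The unique mutual best reply is (T2, High), giving (9, 6).
Country A earns 12 sequentially versus 9 at the Nash outcome: better off.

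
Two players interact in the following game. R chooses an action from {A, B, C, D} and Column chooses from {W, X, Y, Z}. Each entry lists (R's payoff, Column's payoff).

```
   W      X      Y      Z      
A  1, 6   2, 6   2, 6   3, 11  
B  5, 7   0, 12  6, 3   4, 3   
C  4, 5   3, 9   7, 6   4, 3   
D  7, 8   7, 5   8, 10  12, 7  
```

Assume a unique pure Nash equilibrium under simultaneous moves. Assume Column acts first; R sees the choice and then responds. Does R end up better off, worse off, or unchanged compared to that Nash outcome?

unchanged

R best-responds to each possible Column move:
- W: BR = D, leader payoff 8.
- X: BR = D, leader payoff 5.
- Y: BR = D, leader payoff 10.
- Z: BR = D, leader payoff 7.
Maximizing over 8, 5, 10, 7, Column chooses Y. Subgame-perfect outcome: (D, Y) with payoffs (8, 10).
Under simultaneous play:
R's best replies: W→D; X→D; Y→D; Z→D.
Column's best replies: A→Z; B→X; C→X; D→Y.
Only (D, Y) has each player best-responding; Nash payoffs (8, 10).
R earns 8 sequentially versus 8 at the Nash outcome: unchanged.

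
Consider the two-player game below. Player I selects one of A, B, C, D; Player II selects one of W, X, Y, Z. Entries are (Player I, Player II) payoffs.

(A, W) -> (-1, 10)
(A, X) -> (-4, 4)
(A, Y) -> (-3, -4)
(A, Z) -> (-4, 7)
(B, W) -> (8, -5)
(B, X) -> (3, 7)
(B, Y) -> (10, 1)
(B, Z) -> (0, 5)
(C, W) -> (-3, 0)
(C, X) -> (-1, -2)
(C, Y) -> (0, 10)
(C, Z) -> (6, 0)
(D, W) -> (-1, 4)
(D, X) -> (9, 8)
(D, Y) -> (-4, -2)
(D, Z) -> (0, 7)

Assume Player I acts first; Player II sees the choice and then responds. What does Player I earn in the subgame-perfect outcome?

9

Backward induction with Player I moving first.
- A: BR = W, leader payoff -1.
- B: BR = X, leader payoff 3.
- C: BR = Y, leader payoff 0.
- D: BR = X, leader payoff 9.
Among -1, 3, 0, 9, the best is 9 at D. Subgame-perfect outcome: (D, X) with payoffs (9, 8).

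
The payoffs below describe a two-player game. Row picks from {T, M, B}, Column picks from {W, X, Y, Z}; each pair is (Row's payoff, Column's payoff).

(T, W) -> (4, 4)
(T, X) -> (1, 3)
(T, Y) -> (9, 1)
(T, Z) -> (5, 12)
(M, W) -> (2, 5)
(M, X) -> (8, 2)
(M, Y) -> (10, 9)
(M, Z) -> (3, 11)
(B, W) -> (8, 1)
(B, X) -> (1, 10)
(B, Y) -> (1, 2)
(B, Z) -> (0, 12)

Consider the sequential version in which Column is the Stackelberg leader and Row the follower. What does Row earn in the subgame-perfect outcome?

5

Solve by backward induction (Column leads).
- W: Row compares 4, 2, 8 and picks B; Column would get 1.
- X: Row compares 1, 8, 1 and picks M; Column would get 2.
- Y: Row compares 9, 10, 1 and picks M; Column would get 9.
- Z: Row compares 5, 3, 0 and picks T; Column would get 12.
Among 1, 2, 9, 12, the best is 12 at Z. Subgame-perfect outcome: (T, Z) with payoffs (5, 12).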